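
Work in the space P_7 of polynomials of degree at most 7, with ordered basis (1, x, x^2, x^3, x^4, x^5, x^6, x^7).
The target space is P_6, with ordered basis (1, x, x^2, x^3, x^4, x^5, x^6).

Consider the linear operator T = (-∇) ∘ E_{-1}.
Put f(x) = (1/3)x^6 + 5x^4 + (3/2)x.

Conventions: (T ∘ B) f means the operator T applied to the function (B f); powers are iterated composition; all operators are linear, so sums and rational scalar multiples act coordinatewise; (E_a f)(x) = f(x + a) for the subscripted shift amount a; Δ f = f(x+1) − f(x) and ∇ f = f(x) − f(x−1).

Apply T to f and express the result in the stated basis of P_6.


the result is g(x) = -2x^5 + 15x^4 - (200/3)x^3 + 165x^2 - 202x + 189/2

E_{-1} f = (1/3)x^6 - 2x^5 + 10x^4 - (80/3)x^3 + 35x^2 - (41/2)x + 23/6
∇ E_{-1} f = 2x^5 - 15x^4 + (200/3)x^3 - 165x^2 + 202x - 189/2
(-∇) E_{-1} f = -2x^5 + 15x^4 - (200/3)x^3 + 165x^2 - 202x + 189/2


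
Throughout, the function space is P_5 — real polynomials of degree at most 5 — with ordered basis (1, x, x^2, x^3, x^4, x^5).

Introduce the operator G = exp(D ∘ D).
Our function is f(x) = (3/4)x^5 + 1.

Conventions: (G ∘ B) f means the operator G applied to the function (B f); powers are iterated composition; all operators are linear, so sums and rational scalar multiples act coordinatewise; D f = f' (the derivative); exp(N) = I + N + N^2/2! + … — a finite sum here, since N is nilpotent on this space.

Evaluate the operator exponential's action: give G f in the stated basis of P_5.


order-1 term: 15x^3
order-2 term: 45x
the series for exp(D ∘ D) f terminates at order 2
exp(D ∘ D) f = (3/4)x^5 + 15x^3 + 45x + 1

the image equals g(x) = (3/4)x^5 + 15x^3 + 45x + 1


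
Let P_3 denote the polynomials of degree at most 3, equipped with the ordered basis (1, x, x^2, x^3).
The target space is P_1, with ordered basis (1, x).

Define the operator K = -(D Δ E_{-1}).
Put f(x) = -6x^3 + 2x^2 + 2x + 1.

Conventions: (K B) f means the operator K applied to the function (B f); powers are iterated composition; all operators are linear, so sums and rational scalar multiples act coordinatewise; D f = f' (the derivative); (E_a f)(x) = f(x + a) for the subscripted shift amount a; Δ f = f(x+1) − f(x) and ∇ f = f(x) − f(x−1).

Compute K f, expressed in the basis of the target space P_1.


g(x) = 36x - 22

E_{-1} f = -6x^3 + 20x^2 - 20x + 7
Δ E_{-1} f = -18x^2 + 22x - 6
D Δ E_{-1} f = -36x + 22
(-(D Δ E_{-1})) f = 36x - 22


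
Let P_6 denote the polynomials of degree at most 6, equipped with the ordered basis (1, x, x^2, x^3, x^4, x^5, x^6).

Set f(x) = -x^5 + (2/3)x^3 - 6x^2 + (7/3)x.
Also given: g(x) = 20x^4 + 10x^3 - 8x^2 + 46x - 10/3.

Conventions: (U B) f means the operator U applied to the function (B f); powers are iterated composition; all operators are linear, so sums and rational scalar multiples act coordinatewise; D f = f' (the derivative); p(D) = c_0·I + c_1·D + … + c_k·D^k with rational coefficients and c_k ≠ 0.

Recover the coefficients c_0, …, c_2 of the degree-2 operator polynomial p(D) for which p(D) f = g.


D^0 f = -x^5 + (2/3)x^3 - 6x^2 + (7/3)x
D^1 f = -5x^4 + 2x^2 - 12x + 7/3
D^2 f = -20x^3 + 4x - 12
matching coefficients of g against c_0 f + c_1 Df + … from the top degree down determines the c_i
solution: c_0 = 0, c_1 = -4, c_2 = -1/2

c_0 = 0, c_1 = -4, c_2 = -1/2


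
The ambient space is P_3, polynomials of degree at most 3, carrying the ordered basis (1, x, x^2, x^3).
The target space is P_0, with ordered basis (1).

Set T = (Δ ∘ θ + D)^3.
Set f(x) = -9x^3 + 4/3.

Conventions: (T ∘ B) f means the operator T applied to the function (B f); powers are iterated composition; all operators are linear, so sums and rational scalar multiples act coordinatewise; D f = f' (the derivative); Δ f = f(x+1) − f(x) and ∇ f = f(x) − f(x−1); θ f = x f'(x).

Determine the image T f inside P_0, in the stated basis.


g(x) = -1296

θ f = -27x^3
Δ θ f = -81x^2 - 81x - 27
D f = -27x^2
(Δ ∘ θ + D) f = -108x^2 - 81x - 27
θ (Δ ∘ θ + D) f = -216x^2 - 81x
Δ θ (Δ ∘ θ + D) f = -432x - 297
D (Δ ∘ θ + D) f = -216x - 81
(Δ ∘ θ + D) (Δ ∘ θ + D) f = -648x - 378
θ (Δ ∘ θ + D) (Δ ∘ θ + D) f = -648x
Δ θ (Δ ∘ θ + D) (Δ ∘ θ + D) f = -648
D (Δ ∘ θ + D) (Δ ∘ θ + D) f = -648
(Δ ∘ θ + D) (Δ ∘ θ + D) (Δ ∘ θ + D) f = -1296


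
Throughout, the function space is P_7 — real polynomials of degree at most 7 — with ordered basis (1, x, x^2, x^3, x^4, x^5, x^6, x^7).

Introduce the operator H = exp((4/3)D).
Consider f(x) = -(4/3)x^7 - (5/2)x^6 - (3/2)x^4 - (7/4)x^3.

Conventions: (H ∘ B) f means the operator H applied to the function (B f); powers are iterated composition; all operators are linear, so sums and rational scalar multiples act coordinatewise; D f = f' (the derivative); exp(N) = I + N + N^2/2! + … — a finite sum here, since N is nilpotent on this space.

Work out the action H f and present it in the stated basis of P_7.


the result is g(x) = -(4/3)x^7 - (269/18)x^6 - (628/9)x^5 - (28963/162)x^4 - (268037/972)x^3 - (63061/243)x^2 - (304444/2187)x - 216016/6561

order-1 term: -(112/9)x^6 - 20x^5 - 8x^3 - 7x^2
order-2 term: -(448/9)x^5 - (200/3)x^4 - 16x^2 - (28/3)x
order-3 term: -(8960/81)x^4 - (3200/27)x^3 - (128/9)x - 112/27
order-4 term: -(35840/243)x^3 - (3200/27)x^2 - 128/27
order-5 term: -(28672/243)x^2 - (5120/81)x
order-6 term: -(114688/2187)x - 10240/729
order-7 term: -65536/6561
the series for exp((4/3)D) f terminates at order 7
exp((4/3)D) f = -(4/3)x^7 - (269/18)x^6 - (628/9)x^5 - (28963/162)x^4 - (268037/972)x^3 - (63061/243)x^2 - (304444/2187)x - 216016/6561


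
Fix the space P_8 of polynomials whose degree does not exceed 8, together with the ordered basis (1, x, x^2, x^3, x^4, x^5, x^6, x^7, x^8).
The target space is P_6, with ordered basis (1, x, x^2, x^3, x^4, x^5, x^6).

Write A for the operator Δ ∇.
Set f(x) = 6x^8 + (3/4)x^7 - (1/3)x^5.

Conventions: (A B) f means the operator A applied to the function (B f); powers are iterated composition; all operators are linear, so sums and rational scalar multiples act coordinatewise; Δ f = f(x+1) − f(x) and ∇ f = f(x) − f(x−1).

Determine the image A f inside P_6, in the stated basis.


∇ f = 48x^7 - (651/4)x^6 + (1281/4)x^5 - (4745/12)x^4 + (3757/12)x^3 - (1867/12)x^2 + (533/12)x - 67/12
Δ ∇ f = 336x^6 + (63/2)x^5 + 840x^4 + (275/6)x^3 + 336x^2 + (43/6)x + 12

the result is g(x) = 336x^6 + (63/2)x^5 + 840x^4 + (275/6)x^3 + 336x^2 + (43/6)x + 12


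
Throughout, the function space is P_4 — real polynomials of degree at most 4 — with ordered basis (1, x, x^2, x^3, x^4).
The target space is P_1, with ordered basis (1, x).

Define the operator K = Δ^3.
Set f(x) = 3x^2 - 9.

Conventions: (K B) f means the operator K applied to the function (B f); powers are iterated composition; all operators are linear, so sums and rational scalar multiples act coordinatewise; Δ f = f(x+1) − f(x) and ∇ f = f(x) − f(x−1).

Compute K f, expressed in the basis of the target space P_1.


Δ f = 6x + 3
Δ Δ f = 6
Δ Δ Δ f = 0

g(x) = 0


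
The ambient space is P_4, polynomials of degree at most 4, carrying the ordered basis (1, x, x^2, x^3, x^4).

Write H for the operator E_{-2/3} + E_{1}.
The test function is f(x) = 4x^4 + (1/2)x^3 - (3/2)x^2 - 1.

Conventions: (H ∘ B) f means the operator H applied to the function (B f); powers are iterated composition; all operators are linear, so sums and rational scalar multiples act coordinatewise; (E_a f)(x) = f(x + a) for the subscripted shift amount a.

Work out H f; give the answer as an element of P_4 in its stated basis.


g(x) = 8x^4 + (19/3)x^3 + (193/6)x^2 + (671/54)x + 79/81

E_{-2/3} f = 4x^4 - (61/6)x^3 + (49/6)x^2 - (56/27)x - 83/81
E_{1} f = 4x^4 + (33/2)x^3 + 24x^2 + (29/2)x + 2
(E_{-2/3} + E_{1}) f = 8x^4 + (19/3)x^3 + (193/6)x^2 + (671/54)x + 79/81


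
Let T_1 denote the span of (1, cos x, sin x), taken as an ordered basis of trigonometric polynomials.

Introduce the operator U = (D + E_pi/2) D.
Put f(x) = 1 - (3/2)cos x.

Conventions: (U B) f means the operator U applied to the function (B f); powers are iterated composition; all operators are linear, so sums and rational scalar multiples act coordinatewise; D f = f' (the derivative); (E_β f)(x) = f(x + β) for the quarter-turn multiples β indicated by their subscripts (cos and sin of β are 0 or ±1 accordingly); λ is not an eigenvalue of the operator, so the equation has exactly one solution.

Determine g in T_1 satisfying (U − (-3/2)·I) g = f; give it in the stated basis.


the image equals g(x) = 2/3 + 3cos x

write g with unknown coordinates in the stated basis and equate coefficients in (U − (-3/2)·I) g = f
solving from the highest basis element down gives g = 2/3 + 3cos x
check: U g = -6cos x
so U g − (-3/2)·g = 1 - (3/2)cos x = f ✓


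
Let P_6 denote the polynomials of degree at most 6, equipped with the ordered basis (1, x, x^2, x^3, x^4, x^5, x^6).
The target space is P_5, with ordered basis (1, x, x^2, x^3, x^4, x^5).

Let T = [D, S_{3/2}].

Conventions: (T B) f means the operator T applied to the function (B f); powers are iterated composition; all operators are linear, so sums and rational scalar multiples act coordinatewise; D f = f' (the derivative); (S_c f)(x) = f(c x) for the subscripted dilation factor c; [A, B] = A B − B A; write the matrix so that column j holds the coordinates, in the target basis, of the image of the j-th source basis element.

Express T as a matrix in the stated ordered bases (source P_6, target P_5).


image of 1: 0
image of x: 1/2
image of x^2: (3/2)x
image of x^3: (27/8)x^2
image of x^4: (27/4)x^3
image of x^5: (405/32)x^4
image of x^6: (729/32)x^5
each image's coordinates form column j of the matrix

the matrix is [[0, 1/2, 0, 0, 0, 0, 0]; [0, 0, 3/2, 0, 0, 0, 0]; [0, 0, 0, 27/8, 0, 0, 0]; [0, 0, 0, 0, 27/4, 0, 0]; [0, 0, 0, 0, 0, 405/32, 0]; [0, 0, 0, 0, 0, 0, 729/32]] (rows listed top to bottom)


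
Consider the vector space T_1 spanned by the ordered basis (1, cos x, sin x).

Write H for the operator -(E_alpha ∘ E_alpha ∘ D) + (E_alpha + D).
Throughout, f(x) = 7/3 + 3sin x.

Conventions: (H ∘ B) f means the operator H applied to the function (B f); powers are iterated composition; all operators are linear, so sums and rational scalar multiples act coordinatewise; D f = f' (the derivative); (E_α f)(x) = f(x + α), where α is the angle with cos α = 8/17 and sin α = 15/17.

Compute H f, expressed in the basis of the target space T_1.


D f = 3cos x
E_alpha D f = (24/17)cos x - (45/17)sin x
E_alpha E_alpha D f = -(483/289)cos x - (720/289)sin x
(-(E_alpha ∘ E_alpha ∘ D)) f = (483/289)cos x + (720/289)sin x
E_alpha f = 7/3 + (45/17)cos x + (24/17)sin x
D f = 3cos x
(E_alpha + D) f = 7/3 + (96/17)cos x + (24/17)sin x
(-(E_alpha ∘ E_alpha ∘ D) + (E_alpha + D)) f = 7/3 + (2115/289)cos x + (1128/289)sin x

the image equals g(x) = 7/3 + (2115/289)cos x + (1128/289)sin x


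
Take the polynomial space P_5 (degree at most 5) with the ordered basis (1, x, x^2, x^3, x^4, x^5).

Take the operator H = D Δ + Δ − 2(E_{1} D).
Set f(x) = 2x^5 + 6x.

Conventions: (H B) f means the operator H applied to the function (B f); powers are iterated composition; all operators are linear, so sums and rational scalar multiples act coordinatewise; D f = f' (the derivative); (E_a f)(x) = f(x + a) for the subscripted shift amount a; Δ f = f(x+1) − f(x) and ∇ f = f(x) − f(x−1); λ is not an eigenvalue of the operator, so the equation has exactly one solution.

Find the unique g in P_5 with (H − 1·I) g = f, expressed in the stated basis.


the image equals g(x) = -2x^5 + 10x^4 - 20x^3 + 40x^2 - 76x + 54

write g with unknown coordinates in the stated basis and equate coefficients in (H − 1·I) g = f
solving from the highest basis element down gives g = -2x^5 + 10x^4 - 20x^3 + 40x^2 - 76x + 54
check: H g = 10x^4 - 20x^3 + 40x^2 - 70x + 54
so H g − 1·g = 2x^5 + 6x = f ✓


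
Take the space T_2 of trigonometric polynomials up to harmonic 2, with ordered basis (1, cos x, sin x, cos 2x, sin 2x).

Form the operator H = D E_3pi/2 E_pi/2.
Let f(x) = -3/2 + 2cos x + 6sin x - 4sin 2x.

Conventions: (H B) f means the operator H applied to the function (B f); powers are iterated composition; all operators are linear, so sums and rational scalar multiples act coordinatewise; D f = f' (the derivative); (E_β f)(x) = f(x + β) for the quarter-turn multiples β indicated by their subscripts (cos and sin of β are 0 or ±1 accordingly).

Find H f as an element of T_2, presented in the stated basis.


g(x) = 6cos x - 2sin x - 8cos 2x

E_pi/2 f = -3/2 + 6cos x - 2sin x + 4sin 2x
E_3pi/2 E_pi/2 f = -3/2 + 2cos x + 6sin x - 4sin 2x
D (E_3pi/2 E_pi/2) f = 6cos x - 2sin x - 8cos 2x


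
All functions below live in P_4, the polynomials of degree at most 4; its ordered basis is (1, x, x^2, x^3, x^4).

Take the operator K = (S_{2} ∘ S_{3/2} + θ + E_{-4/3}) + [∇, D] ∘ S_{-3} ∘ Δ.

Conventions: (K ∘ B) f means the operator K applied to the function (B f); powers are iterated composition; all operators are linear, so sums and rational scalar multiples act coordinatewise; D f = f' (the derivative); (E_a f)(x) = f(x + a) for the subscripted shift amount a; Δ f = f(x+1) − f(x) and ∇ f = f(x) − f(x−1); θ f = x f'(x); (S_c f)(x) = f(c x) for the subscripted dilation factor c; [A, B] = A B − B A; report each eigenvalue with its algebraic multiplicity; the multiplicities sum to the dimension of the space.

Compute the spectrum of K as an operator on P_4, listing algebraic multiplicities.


image of 1: 2
image of x: 5x - 4/3
image of x^2: 12x^2 - (8/3)x + 16/9
image of x^3: 31x^3 - 4x^2 + (16/3)x - 64/27
image of x^4: 86x^4 - (16/3)x^3 + (32/3)x^2 - (256/27)x + 256/81
the matrix is upper triangular; its diagonal is (2, 5, 12, 31, 86)
for a triangular matrix the eigenvalues are the diagonal entries, with algebraic multiplicity their repetition count

λ = 2 (multiplicity 1), λ = 5 (multiplicity 1), λ = 12 (multiplicity 1), λ = 31 (multiplicity 1), λ = 86 (multiplicity 1)


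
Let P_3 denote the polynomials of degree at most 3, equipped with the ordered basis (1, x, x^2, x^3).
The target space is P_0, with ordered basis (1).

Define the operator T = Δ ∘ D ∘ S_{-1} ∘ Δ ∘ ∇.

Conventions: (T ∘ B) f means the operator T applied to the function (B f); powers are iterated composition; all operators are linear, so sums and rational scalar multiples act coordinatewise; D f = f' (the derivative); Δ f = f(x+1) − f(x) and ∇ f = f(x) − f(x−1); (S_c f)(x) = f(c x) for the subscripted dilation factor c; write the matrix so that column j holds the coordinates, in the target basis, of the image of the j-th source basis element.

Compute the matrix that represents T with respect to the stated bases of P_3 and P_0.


image of 1: 0
image of x: 0
image of x^2: 0
image of x^3: 0
each image's coordinates form column j of the matrix

the matrix is [[0, 0, 0, 0]] (rows listed top to bottom)


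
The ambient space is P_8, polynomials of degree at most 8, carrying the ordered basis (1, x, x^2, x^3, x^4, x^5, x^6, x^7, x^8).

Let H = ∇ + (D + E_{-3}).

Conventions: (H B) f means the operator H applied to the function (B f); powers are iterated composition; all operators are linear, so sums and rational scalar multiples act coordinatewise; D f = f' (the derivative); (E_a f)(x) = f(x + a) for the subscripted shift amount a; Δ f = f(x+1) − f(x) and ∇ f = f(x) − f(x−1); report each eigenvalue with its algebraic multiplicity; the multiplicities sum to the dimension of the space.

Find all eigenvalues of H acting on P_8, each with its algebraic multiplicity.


image of 1: 1
image of x: x - 1
image of x^2: x^2 - 2x + 8
image of x^3: x^3 - 3x^2 + 24x - 26
image of x^4: x^4 - 4x^3 + 48x^2 - 104x + 80
image of x^5: x^5 - 5x^4 + 80x^3 - 260x^2 + 400x - 242
image of x^6: x^6 - 6x^5 + 120x^4 - 520x^3 + 1200x^2 - 1452x + 728
image of x^7: x^7 - 7x^6 + 168x^5 - 910x^4 + 2800x^3 - 5082x^2 + 5096x - 2186
image of x^8: x^8 - 8x^7 + 224x^6 - 1456x^5 + 5600x^4 - 13552x^3 + 20384x^2 - 17488x + 6560
the matrix is upper triangular; its diagonal is (1, 1, 1, 1, 1, 1, 1, 1, 1)
for a triangular matrix the eigenvalues are the diagonal entries, with algebraic multiplicity their repetition count

λ = 1 (multiplicity 9)


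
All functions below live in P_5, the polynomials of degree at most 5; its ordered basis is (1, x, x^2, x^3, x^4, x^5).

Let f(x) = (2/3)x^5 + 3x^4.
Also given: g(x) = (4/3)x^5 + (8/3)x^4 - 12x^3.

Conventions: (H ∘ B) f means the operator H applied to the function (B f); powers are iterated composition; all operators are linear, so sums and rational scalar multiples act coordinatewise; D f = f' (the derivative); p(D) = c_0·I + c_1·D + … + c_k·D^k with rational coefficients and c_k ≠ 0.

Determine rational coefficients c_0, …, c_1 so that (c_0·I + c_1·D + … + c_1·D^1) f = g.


c_0 = 2, c_1 = -1

D^0 f = (2/3)x^5 + 3x^4
D^1 f = (10/3)x^4 + 12x^3
matching coefficients of g against c_0 f + c_1 Df + … from the top degree down determines the c_i
solution: c_0 = 2, c_1 = -1


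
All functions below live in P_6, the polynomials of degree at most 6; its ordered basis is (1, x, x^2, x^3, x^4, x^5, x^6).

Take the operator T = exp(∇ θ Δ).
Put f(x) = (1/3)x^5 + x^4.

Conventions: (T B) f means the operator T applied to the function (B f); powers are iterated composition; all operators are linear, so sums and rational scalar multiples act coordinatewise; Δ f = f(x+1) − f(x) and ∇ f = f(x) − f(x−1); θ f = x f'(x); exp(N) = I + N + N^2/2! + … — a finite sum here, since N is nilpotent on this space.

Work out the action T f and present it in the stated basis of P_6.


g(x) = (1/3)x^5 + x^4 + (80/3)x^3 + 26x^2 + 158x - 35/3

order-1 term: (80/3)x^3 + 26x^2 - 2x + 7/3
order-2 term: 160x - 14
the series for exp(∇ θ Δ) f terminates at order 2
exp(∇ θ Δ) f = (1/3)x^5 + x^4 + (80/3)x^3 + 26x^2 + 158x - 35/3


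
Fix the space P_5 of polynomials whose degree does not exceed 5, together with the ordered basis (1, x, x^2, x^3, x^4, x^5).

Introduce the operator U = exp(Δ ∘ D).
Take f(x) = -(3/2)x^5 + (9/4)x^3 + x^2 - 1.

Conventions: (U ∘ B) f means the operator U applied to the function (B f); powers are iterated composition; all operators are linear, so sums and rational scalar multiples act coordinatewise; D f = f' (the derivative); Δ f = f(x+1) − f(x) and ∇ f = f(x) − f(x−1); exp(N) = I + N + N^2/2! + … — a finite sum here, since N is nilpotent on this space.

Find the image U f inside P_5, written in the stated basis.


order-1 term: -30x^3 - 45x^2 - (33/2)x + 5/4
order-2 term: -90x - 90
the series for exp(Δ ∘ D) f terminates at order 2
exp(Δ ∘ D) f = -(3/2)x^5 - (111/4)x^3 - 44x^2 - (213/2)x - 359/4

the result is g(x) = -(3/2)x^5 - (111/4)x^3 - 44x^2 - (213/2)x - 359/4


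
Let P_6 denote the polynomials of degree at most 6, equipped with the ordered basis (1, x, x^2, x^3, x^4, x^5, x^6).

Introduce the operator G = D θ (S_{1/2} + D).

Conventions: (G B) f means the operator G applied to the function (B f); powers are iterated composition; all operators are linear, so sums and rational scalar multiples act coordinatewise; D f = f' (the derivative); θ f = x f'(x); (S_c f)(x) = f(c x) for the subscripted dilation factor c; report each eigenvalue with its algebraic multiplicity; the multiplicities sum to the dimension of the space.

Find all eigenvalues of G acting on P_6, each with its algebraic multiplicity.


image of 1: 0
image of x: 1/2
image of x^2: x + 2
image of x^3: (9/8)x^2 + 12x
image of x^4: x^3 + 36x^2
image of x^5: (25/32)x^4 + 80x^3
image of x^6: (9/16)x^5 + 150x^4
the matrix is upper triangular; its diagonal is (0, 0, 0, 0, 0, 0, 0)
for a triangular matrix the eigenvalues are the diagonal entries, with algebraic multiplicity their repetition count

λ = 0 (multiplicity 7)


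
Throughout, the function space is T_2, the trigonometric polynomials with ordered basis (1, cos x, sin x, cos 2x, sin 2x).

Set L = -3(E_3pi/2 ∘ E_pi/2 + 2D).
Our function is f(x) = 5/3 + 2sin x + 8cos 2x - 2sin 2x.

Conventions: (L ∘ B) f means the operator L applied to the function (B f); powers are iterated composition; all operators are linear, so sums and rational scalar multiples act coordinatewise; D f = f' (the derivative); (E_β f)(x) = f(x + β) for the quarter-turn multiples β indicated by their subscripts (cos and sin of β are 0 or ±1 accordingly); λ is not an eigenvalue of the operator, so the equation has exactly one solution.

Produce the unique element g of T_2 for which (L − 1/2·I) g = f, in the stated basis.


the image equals g(x) = -10/21 + (48/193)cos x - (28/193)sin x - (208/625)cos 2x - (356/625)sin 2x

write g with unknown coordinates in the stated basis and equate coefficients in (L − 1/2·I) g = f
solving from the highest basis element down gives g = -10/21 + (48/193)cos x - (28/193)sin x - (208/625)cos 2x - (356/625)sin 2x
check: L g = 10/7 + (24/193)cos x + (372/193)sin x + (4896/625)cos 2x - (1428/625)sin 2x
so L g − 1/2·g = 5/3 + 2sin x + 8cos 2x - 2sin 2x = f ✓


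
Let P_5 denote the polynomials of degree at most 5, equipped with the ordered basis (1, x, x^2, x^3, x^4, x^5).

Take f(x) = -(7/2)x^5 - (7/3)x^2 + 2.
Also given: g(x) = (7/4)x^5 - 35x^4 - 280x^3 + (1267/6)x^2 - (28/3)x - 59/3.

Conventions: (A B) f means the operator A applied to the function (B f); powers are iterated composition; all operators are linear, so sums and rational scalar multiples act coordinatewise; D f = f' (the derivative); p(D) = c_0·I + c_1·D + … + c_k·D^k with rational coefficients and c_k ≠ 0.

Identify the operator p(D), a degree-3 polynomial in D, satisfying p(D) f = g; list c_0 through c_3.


D^0 f = -(7/2)x^5 - (7/3)x^2 + 2
D^1 f = -(35/2)x^4 - (14/3)x
D^2 f = -70x^3 - 14/3
D^3 f = -210x^2
matching coefficients of g against c_0 f + c_1 Df + … from the top degree down determines the c_i
solution: c_0 = -1/2, c_1 = 2, c_2 = 4, c_3 = -1

c_0 = -1/2, c_1 = 2, c_2 = 4, c_3 = -1


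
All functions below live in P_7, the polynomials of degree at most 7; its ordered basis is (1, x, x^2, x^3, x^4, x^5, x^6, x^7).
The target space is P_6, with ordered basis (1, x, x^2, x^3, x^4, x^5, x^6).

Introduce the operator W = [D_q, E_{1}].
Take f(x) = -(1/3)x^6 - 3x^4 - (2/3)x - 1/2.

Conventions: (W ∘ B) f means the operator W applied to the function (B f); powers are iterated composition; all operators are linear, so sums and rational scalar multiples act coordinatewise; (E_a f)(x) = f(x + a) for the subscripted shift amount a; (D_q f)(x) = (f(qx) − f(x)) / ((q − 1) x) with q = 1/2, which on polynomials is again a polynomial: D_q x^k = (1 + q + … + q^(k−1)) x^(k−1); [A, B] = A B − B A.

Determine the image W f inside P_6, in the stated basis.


the result is g(x) = -(19/32)x^4 - (45/16)x^3 - (443/48)x^2 - (459/32)x - 247/32

E_{1} f = -(1/3)x^6 - 2x^5 - 8x^4 - (56/3)x^3 - 23x^2 - (44/3)x - 9/2
D_q E_{1} f = -(21/32)x^5 - (31/8)x^4 - 15x^3 - (98/3)x^2 - (69/2)x - 44/3
D_q f = -(21/32)x^5 - (45/8)x^3 - 2/3
E_{1} D_q f = -(21/32)x^5 - (105/32)x^4 - (195/16)x^3 - (375/16)x^2 - (645/32)x - 667/96
[D_q, E_{1}] f = -(19/32)x^4 - (45/16)x^3 - (443/48)x^2 - (459/32)x - 247/32


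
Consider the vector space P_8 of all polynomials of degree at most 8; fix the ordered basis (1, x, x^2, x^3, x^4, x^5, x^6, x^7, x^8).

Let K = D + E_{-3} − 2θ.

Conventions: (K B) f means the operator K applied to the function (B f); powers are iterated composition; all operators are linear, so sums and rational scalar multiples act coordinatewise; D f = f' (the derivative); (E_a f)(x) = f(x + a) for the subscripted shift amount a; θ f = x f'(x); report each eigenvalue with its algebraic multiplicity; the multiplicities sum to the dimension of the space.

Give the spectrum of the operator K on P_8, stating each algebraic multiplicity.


λ = -15 (multiplicity 1), λ = -13 (multiplicity 1), λ = -11 (multiplicity 1), λ = -9 (multiplicity 1), λ = -7 (multiplicity 1), λ = -5 (multiplicity 1), λ = -3 (multiplicity 1), λ = -1 (multiplicity 1), λ = 1 (multiplicity 1)

image of 1: 1
image of x: -x - 2
image of x^2: -3x^2 - 4x + 9
image of x^3: -5x^3 - 6x^2 + 27x - 27
image of x^4: -7x^4 - 8x^3 + 54x^2 - 108x + 81
image of x^5: -9x^5 - 10x^4 + 90x^3 - 270x^2 + 405x - 243
image of x^6: -11x^6 - 12x^5 + 135x^4 - 540x^3 + 1215x^2 - 1458x + 729
image of x^7: -13x^7 - 14x^6 + 189x^5 - 945x^4 + 2835x^3 - 5103x^2 + 5103x - 2187
image of x^8: -15x^8 - 16x^7 + 252x^6 - 1512x^5 + 5670x^4 - 13608x^3 + 20412x^2 - 17496x + 6561
the matrix is upper triangular; its diagonal is (1, -1, -3, -5, -7, -9, -11, -13, -15)
for a triangular matrix the eigenvalues are the diagonal entries, with algebraic multiplicity their repetition count


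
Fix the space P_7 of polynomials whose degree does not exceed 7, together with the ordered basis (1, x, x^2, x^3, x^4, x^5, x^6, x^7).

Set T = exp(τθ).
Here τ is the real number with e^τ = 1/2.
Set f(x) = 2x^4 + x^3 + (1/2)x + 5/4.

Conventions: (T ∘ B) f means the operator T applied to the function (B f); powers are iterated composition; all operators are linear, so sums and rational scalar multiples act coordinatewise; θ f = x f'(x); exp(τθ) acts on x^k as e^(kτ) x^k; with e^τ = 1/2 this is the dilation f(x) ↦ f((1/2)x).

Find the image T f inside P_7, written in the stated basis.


g(x) = (1/8)x^4 + (1/8)x^3 + (1/4)x + 5/4

exp(τθ) x^k = e^(kτ) x^k; with e^τ = 1/2 this sends x^k to (1/2)^k x^k
x ↦ 1/2 x
x^3 ↦ 1/8 x^3
x^4 ↦ 1/16 x^4
applying this coordinatewise to f: exp(τθ) f = (1/8)x^4 + (1/8)x^3 + (1/4)x + 5/4


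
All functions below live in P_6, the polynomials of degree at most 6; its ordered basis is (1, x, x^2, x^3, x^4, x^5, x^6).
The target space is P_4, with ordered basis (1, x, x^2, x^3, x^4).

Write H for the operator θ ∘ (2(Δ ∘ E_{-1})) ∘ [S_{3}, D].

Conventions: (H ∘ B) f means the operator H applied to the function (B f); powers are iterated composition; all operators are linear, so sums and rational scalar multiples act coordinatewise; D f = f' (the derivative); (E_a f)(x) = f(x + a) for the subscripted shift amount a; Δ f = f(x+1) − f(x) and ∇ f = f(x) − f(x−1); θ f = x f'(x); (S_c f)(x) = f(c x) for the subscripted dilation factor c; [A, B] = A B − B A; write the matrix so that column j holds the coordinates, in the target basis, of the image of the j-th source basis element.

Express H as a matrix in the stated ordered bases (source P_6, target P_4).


the matrix is [[0, 0, 0, 0, 0, 0, 0]; [0, 0, 0, -216, 1296, -6480, 29160]; [0, 0, 0, 0, -2592, 19440, -116640]; [0, 0, 0, 0, 0, -19440, 174960]; [0, 0, 0, 0, 0, 0, -116640]] (rows listed top to bottom)

image of 1: 0
image of x: 0
image of x^2: 0
image of x^3: -216x
image of x^4: -2592x^2 + 1296x
image of x^5: -19440x^3 + 19440x^2 - 6480x
image of x^6: -116640x^4 + 174960x^3 - 116640x^2 + 29160x
each image's coordinates form column j of the matrix


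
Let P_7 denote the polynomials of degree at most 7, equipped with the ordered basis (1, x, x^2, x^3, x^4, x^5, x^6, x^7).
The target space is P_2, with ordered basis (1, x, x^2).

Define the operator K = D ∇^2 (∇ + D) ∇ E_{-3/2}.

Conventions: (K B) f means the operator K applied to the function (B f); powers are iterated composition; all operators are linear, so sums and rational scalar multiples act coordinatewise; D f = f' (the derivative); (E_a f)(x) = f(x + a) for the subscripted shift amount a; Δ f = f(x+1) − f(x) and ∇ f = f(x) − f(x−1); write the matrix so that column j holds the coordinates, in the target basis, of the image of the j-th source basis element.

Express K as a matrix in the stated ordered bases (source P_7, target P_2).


the matrix is [[0, 0, 0, 0, 0, 240, -4680, 55020]; [0, 0, 0, 0, 0, 0, 1440, -32760]; [0, 0, 0, 0, 0, 0, 0, 5040]] (rows listed top to bottom)

image of 1: 0
image of x: 0
image of x^2: 0
image of x^3: 0
image of x^4: 0
image of x^5: 240
image of x^6: 1440x - 4680
image of x^7: 5040x^2 - 32760x + 55020
each image's coordinates form column j of the matrix


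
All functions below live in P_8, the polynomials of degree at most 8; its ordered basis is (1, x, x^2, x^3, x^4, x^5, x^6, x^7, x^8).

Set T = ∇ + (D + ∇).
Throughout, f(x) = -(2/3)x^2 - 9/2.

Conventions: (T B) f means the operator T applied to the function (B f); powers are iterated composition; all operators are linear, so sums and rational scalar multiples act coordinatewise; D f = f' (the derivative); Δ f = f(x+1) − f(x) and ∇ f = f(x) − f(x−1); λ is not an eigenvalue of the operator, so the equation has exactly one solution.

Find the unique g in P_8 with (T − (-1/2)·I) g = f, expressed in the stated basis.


write g with unknown coordinates in the stated basis and equate coefficients in (T − (-1/2)·I) g = f
solving from the highest basis element down gives g = -(4/3)x^2 + 16x - 331/3
check: T g = -8x + 152/3
so T g − (-1/2)·g = -(2/3)x^2 - 9/2 = f ✓

the result is g(x) = -(4/3)x^2 + 16x - 331/3


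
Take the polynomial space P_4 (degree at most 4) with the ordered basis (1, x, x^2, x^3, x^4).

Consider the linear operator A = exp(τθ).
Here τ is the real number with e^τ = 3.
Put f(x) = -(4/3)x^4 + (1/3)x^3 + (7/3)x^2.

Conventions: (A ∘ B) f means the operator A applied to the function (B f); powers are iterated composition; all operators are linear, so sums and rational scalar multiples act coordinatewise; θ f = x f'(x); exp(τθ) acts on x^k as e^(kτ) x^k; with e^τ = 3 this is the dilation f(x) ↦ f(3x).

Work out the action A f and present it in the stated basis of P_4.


exp(τθ) x^k = e^(kτ) x^k; with e^τ = 3 this sends x^k to 3^k x^k
x^2 ↦ 9 x^2
x^3 ↦ 27 x^3
x^4 ↦ 81 x^4
applying this coordinatewise to f: exp(τθ) f = -108x^4 + 9x^3 + 21x^2

the image equals g(x) = -108x^4 + 9x^3 + 21x^2


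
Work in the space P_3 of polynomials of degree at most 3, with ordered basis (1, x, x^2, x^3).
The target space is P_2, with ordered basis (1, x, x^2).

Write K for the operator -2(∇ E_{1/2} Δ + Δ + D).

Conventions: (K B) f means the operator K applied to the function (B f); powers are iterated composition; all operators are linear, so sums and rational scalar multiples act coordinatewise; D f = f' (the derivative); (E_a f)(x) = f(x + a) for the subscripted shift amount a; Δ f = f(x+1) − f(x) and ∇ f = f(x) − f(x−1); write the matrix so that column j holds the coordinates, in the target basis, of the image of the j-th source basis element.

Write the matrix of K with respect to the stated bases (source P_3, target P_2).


the matrix is [[0, -4, -6, -8]; [0, 0, -8, -18]; [0, 0, 0, -12]] (rows listed top to bottom)

image of 1: 0
image of x: -4
image of x^2: -8x - 6
image of x^3: -12x^2 - 18x - 8
each image's coordinates form column j of the matrix


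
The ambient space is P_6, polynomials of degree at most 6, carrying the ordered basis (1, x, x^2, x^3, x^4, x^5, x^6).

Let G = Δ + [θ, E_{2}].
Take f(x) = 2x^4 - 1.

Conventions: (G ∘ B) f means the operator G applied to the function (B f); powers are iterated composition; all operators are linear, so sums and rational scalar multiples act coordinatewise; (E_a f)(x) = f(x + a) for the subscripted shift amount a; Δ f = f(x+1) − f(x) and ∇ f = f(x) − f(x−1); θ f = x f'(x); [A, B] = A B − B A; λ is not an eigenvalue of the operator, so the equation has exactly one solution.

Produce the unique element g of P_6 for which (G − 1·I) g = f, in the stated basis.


write g with unknown coordinates in the stated basis and equate coefficients in (G − 1·I) g = f
solving from the highest basis element down gives g = -2x^4 + 8x^3 + 60x^2 - 104x - 373
check: G g = 8x^3 + 60x^2 - 104x - 374
so G g − 1·g = 2x^4 - 1 = f ✓

the image equals g(x) = -2x^4 + 8x^3 + 60x^2 - 104x - 373


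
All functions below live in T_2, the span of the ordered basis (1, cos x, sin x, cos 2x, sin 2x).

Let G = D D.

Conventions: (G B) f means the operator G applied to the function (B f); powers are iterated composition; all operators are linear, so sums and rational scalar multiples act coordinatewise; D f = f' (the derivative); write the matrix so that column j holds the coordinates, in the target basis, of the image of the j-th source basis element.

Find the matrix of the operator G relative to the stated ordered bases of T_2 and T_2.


the matrix is [[0, 0, 0, 0, 0]; [0, -1, 0, 0, 0]; [0, 0, -1, 0, 0]; [0, 0, 0, -4, 0]; [0, 0, 0, 0, -4]] (rows listed top to bottom)

image of 1: 0
image of cos x: -cos x
image of sin x: -sin x
image of cos 2x: -4cos 2x
image of sin 2x: -4sin 2x
each image's coordinates form column j of the matrix


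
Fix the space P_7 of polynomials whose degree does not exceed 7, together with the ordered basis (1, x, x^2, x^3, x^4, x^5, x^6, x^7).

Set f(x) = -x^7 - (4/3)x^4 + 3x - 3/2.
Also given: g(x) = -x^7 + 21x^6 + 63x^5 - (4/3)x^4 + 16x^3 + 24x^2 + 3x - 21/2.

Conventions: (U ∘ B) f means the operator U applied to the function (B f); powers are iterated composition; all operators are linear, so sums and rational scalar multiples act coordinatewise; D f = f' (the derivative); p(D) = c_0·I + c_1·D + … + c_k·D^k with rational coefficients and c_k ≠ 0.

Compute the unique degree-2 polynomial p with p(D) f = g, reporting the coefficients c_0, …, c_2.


D^0 f = -x^7 - (4/3)x^4 + 3x - 3/2
D^1 f = -7x^6 - (16/3)x^3 + 3
D^2 f = -42x^5 - 16x^2
matching coefficients of g against c_0 f + c_1 Df + … from the top degree down determines the c_i
solution: c_0 = 1, c_1 = -3, c_2 = -3/2

c_0 = 1, c_1 = -3, c_2 = -3/2


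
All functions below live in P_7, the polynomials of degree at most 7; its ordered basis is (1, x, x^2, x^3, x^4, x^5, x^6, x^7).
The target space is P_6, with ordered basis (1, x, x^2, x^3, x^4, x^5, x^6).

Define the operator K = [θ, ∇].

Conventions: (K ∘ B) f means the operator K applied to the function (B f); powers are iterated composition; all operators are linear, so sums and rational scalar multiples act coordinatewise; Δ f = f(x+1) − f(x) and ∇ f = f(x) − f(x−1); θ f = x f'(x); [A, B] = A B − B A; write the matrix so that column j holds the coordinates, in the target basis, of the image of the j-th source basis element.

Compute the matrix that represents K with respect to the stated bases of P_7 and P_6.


image of 1: 0
image of x: -1
image of x^2: -2x + 2
image of x^3: -3x^2 + 6x - 3
image of x^4: -4x^3 + 12x^2 - 12x + 4
image of x^5: -5x^4 + 20x^3 - 30x^2 + 20x - 5
image of x^6: -6x^5 + 30x^4 - 60x^3 + 60x^2 - 30x + 6
image of x^7: -7x^6 + 42x^5 - 105x^4 + 140x^3 - 105x^2 + 42x - 7
each image's coordinates form column j of the matrix

the matrix is [[0, -1, 2, -3, 4, -5, 6, -7]; [0, 0, -2, 6, -12, 20, -30, 42]; [0, 0, 0, -3, 12, -30, 60, -105]; [0, 0, 0, 0, -4, 20, -60, 140]; [0, 0, 0, 0, 0, -5, 30, -105]; [0, 0, 0, 0, 0, 0, -6, 42]; [0, 0, 0, 0, 0, 0, 0, -7]] (rows listed top to bottom)


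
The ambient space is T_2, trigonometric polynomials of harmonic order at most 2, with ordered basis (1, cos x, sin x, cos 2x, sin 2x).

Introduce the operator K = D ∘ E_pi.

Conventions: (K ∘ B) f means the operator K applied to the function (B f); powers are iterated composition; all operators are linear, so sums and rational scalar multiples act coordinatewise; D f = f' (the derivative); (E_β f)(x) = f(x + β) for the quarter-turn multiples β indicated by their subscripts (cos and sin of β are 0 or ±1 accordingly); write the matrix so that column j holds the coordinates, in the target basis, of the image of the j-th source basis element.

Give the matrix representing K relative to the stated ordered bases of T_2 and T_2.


the matrix is [[0, 0, 0, 0, 0]; [0, 0, -1, 0, 0]; [0, 1, 0, 0, 0]; [0, 0, 0, 0, 2]; [0, 0, 0, -2, 0]] (rows listed top to bottom)

image of 1: 0
image of cos x: sin x
image of sin x: -cos x
image of cos 2x: -2sin 2x
image of sin 2x: 2cos 2x
each image's coordinates form column j of the matrix


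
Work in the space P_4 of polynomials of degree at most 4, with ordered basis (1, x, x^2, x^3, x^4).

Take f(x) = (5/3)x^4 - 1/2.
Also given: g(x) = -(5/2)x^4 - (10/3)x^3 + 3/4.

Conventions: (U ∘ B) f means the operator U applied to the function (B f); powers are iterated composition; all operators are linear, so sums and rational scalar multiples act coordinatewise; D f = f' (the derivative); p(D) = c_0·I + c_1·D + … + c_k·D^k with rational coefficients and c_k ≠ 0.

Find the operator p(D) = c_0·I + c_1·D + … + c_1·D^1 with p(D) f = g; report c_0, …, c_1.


D^0 f = (5/3)x^4 - 1/2
D^1 f = (20/3)x^3
matching coefficients of g against c_0 f + c_1 Df + … from the top degree down determines the c_i
solution: c_0 = -3/2, c_1 = -1/2

c_0 = -3/2, c_1 = -1/2


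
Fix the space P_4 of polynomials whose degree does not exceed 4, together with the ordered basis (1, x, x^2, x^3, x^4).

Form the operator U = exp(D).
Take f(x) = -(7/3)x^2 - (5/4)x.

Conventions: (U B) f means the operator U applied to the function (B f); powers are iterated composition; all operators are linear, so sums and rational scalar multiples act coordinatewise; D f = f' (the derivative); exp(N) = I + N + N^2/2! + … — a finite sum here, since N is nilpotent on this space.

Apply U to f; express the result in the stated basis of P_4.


order-1 term: -(14/3)x - 5/4
order-2 term: -7/3
the series for exp(D) f terminates at order 2
exp(D) f = -(7/3)x^2 - (71/12)x - 43/12

the image equals g(x) = -(7/3)x^2 - (71/12)x - 43/12


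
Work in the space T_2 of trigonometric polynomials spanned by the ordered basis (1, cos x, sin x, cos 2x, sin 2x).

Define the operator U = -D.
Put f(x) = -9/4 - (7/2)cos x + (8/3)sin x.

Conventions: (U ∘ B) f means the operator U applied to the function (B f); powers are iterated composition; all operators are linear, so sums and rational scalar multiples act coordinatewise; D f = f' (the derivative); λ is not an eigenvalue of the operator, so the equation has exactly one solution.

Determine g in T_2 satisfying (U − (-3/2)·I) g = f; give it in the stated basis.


the result is g(x) = -3/2 - (31/39)cos x + (30/13)sin x

write g with unknown coordinates in the stated basis and equate coefficients in (U − (-3/2)·I) g = f
solving from the highest basis element down gives g = -3/2 - (31/39)cos x + (30/13)sin x
check: U g = -(30/13)cos x - (31/39)sin x
so U g − (-3/2)·g = -9/4 - (7/2)cos x + (8/3)sin x = f ✓


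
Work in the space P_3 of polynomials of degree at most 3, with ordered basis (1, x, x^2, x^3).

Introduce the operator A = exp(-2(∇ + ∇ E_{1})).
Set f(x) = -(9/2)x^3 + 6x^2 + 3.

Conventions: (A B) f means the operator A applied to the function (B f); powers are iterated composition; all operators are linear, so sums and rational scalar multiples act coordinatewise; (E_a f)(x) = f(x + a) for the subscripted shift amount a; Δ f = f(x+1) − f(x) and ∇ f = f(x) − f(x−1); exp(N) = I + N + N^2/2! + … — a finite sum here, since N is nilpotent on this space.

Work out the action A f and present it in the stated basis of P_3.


order-1 term: 54x^2 - 48x + 18
order-2 term: -216x + 96
order-3 term: 288
the series for exp(-2(∇ + ∇ E_{1})) f terminates at order 3
exp(-2(∇ + ∇ E_{1})) f = -(9/2)x^3 + 60x^2 - 264x + 405

the result is g(x) = -(9/2)x^3 + 60x^2 - 264x + 405


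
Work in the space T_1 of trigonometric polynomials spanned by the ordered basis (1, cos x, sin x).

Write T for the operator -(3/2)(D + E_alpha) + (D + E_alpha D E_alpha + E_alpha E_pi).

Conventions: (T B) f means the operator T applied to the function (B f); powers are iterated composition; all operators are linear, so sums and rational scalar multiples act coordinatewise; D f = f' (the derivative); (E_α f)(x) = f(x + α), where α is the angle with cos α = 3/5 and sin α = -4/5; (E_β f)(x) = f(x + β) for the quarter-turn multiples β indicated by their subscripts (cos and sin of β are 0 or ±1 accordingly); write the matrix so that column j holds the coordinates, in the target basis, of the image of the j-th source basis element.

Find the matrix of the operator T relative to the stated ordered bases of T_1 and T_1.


image of 1: -1/2
image of cos x: -(27/50)cos x - (61/50)sin x
image of sin x: (61/50)cos x - (27/50)sin x
each image's coordinates form column j of the matrix

the matrix is [[-1/2, 0, 0]; [0, -27/50, 61/50]; [0, -61/50, -27/50]] (rows listed top to bottom)
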